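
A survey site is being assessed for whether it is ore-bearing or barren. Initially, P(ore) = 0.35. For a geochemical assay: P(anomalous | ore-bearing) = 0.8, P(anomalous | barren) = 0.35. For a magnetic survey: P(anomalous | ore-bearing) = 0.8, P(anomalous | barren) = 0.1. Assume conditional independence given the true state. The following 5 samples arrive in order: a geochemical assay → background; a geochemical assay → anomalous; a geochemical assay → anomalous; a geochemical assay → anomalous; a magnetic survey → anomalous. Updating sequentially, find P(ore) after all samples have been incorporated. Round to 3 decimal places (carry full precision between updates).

After a geochemical assay='background': P(ore) = 0.2·0.3500 / (0.2·0.3500 + 0.65·0.6500) ≈ 0.1421
After a geochemical assay='anomalous': P(ore) = 0.8·0.1421 / (0.8·0.1421 + 0.35·0.8579) ≈ 0.2747
After a geochemical assay='anomalous': P(ore) = 0.8·0.2747 / (0.8·0.2747 + 0.35·0.7253) ≈ 0.4640
After a geochemical assay='anomalous': P(ore) = 0.8·0.4640 / (0.8·0.4640 + 0.35·0.5360) ≈ 0.6643
After a magnetic survey='anomalous': P(ore) = 0.8·0.6643 / (0.8·0.6643 + 0.1·0.3357) ≈ 0.9406

0.941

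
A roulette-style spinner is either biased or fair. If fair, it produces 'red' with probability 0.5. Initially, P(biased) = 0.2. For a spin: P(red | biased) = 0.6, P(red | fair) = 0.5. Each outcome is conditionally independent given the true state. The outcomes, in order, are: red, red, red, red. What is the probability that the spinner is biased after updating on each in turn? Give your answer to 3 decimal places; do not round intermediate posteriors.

After 'red': P(biased) = 0.6·0.2000 / (0.6·0.2000 + 0.5·0.8000) ≈ 0.2308
After 'red': P(biased) = 0.6·0.2308 / (0.6·0.2308 + 0.5·0.7692) ≈ 0.2647
After 'red': P(biased) = 0.6·0.2647 / (0.6·0.2647 + 0.5·0.7353) ≈ 0.3017
After 'red': P(biased) = 0.6·0.3017 / (0.6·0.3017 + 0.5·0.6983) ≈ 0.3414

0.341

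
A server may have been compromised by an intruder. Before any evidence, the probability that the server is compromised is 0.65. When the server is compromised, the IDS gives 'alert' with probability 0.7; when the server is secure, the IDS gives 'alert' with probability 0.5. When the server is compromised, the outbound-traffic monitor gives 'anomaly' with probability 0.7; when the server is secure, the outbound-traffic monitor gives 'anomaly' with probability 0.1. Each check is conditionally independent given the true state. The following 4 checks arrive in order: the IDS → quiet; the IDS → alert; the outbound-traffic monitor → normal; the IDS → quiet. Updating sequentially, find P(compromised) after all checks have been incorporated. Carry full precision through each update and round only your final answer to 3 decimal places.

0.238

After the IDS='quiet': P(compromised) = 0.3·0.6500 / (0.3·0.6500 + 0.5·0.3500) ≈ 0.5270
After the IDS='alert': P(compromised) = 0.7·0.5270 / (0.7·0.5270 + 0.5·0.4730) ≈ 0.6094
After the outbound-traffic monitor='normal': P(compromised) = 0.3·0.6094 / (0.3·0.6094 + 0.9·0.3906) ≈ 0.3421
After the IDS='quiet': P(compromised) = 0.3·0.3421 / (0.3·0.3421 + 0.5·0.6579) ≈ 0.2378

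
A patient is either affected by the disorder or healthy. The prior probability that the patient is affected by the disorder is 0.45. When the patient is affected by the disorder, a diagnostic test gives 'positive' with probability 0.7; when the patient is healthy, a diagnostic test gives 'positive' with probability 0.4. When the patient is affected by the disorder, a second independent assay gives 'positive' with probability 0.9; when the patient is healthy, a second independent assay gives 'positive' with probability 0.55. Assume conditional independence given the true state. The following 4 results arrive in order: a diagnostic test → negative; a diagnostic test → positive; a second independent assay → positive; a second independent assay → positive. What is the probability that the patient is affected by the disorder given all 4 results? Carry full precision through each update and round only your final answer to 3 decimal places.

After a diagnostic test='negative': P(affected) = 0.3·0.4500 / (0.3·0.4500 + 0.6·0.5500) ≈ 0.2903
After a diagnostic test='positive': P(affected) = 0.7·0.2903 / (0.7·0.2903 + 0.4·0.7097) ≈ 0.4172
After a second independent assay='positive': P(affected) = 0.9·0.4172 / (0.9·0.4172 + 0.55·0.5828) ≈ 0.5395
After a second independent assay='positive': P(affected) = 0.9·0.5395 / (0.9·0.5395 + 0.55·0.4605) ≈ 0.6572

0.657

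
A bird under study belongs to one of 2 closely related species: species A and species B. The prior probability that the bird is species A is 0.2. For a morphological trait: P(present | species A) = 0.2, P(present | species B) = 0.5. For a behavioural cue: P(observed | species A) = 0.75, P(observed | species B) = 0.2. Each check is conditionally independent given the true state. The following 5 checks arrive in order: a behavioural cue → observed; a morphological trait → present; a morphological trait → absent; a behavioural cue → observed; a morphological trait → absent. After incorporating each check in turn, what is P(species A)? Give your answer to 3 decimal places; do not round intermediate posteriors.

After a behavioural cue='observed': P(species A) = 0.75·0.2000 / (0.75·0.2000 + 0.2·0.8000) ≈ 0.4839
After a morphological trait='present': P(species A) = 0.2·0.4839 / (0.2·0.4839 + 0.5·0.5161) ≈ 0.2727
After a morphological trait='absent': P(species A) = 0.8·0.2727 / (0.8·0.2727 + 0.5·0.7273) ≈ 0.3750
After a behavioural cue='observed': P(species A) = 0.75·0.3750 / (0.75·0.3750 + 0.2·0.6250) ≈ 0.6923
After a morphological trait='absent': P(species A) = 0.8·0.6923 / (0.8·0.6923 + 0.5·0.3077) ≈ 0.7826

0.783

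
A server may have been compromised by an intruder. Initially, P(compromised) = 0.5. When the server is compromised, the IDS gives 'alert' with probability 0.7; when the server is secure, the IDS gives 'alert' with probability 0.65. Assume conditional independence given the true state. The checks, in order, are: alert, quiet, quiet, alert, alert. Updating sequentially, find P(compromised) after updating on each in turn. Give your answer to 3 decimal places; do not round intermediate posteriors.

0.479

After 'alert': P(compromised) = 0.7·0.5000 / (0.7·0.5000 + 0.65·0.5000) ≈ 0.5185
After 'quiet': P(compromised) = 0.3·0.5185 / (0.3·0.5185 + 0.35·0.4815) ≈ 0.4800
After 'quiet': P(compromised) = 0.3·0.4800 / (0.3·0.4800 + 0.35·0.5200) ≈ 0.4417
After 'alert': P(compromised) = 0.7·0.4417 / (0.7·0.4417 + 0.65·0.5583) ≈ 0.4601
After 'alert': P(compromised) = 0.7·0.4601 / (0.7·0.4601 + 0.65·0.5399) ≈ 0.4785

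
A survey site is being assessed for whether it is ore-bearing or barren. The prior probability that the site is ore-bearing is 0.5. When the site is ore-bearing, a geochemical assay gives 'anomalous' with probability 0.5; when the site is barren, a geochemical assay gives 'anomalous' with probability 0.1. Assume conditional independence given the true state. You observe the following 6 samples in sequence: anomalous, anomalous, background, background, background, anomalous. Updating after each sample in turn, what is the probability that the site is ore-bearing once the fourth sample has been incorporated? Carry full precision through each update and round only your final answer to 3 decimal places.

After 'anomalous': P(ore) = 0.5·0.5000 / (0.5·0.5000 + 0.1·0.5000) ≈ 0.8333
After 'anomalous': P(ore) = 0.5·0.8333 / (0.5·0.8333 + 0.1·0.1667) ≈ 0.9615
After 'background': P(ore) = 0.5·0.9615 / (0.5·0.9615 + 0.9·0.0385) ≈ 0.9328
After 'background': P(ore) = 0.5·0.9328 / (0.5·0.9328 + 0.9·0.0672) ≈ 0.8853

0.885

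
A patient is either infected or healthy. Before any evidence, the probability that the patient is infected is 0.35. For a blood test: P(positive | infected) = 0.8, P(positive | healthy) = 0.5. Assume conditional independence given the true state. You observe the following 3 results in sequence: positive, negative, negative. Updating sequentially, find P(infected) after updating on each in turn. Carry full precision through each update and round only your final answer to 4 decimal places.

0.1211

After 'positive': P(infected) = 0.8·0.3500 / (0.8·0.3500 + 0.5·0.6500) ≈ 0.4628
After 'negative': P(infected) = 0.2·0.4628 / (0.2·0.4628 + 0.5·0.5372) ≈ 0.2563
After 'negative': P(infected) = 0.2·0.2563 / (0.2·0.2563 + 0.5·0.7437) ≈ 0.1211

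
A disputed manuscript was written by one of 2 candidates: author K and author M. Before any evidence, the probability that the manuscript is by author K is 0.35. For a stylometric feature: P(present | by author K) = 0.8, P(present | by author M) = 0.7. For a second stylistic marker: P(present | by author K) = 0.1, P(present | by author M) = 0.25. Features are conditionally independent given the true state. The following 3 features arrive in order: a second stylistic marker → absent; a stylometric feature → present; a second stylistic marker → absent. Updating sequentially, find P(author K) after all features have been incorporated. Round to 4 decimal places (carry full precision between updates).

0.4698

After a second stylistic marker='absent': P(author K) = 0.9·0.3500 / (0.9·0.3500 + 0.75·0.6500) ≈ 0.3925
After a stylometric feature='present': P(author K) = 0.8·0.3925 / (0.8·0.3925 + 0.7·0.6075) ≈ 0.4248
After a second stylistic marker='absent': P(author K) = 0.9·0.4248 / (0.9·0.4248 + 0.75·0.5752) ≈ 0.4698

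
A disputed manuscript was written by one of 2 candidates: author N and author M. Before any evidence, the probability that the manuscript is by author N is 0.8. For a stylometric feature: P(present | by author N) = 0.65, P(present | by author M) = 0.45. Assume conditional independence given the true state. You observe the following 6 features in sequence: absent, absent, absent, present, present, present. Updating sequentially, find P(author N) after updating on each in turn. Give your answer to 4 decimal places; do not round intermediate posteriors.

0.7565

After 'absent': P(author N) = 0.35·0.8000 / (0.35·0.8000 + 0.55·0.2000) ≈ 0.7179
After 'absent': P(author N) = 0.35·0.7179 / (0.35·0.7179 + 0.55·0.2821) ≈ 0.6183
After 'absent': P(author N) = 0.35·0.6183 / (0.35·0.6183 + 0.55·0.3817) ≈ 0.5076
After 'present': P(author N) = 0.65·0.5076 / (0.65·0.5076 + 0.45·0.4924) ≈ 0.5982
After 'present': P(author N) = 0.65·0.5982 / (0.65·0.5982 + 0.45·0.4018) ≈ 0.6826
After 'present': P(author N) = 0.65·0.6826 / (0.65·0.6826 + 0.45·0.3174) ≈ 0.7565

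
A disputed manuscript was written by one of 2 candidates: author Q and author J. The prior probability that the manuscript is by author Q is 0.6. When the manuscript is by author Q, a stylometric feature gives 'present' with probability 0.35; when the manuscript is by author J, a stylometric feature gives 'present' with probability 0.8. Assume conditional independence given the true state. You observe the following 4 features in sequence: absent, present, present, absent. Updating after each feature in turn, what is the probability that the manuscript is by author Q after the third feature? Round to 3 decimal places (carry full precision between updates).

After 'absent': P(author Q) = 0.65·0.6000 / (0.65·0.6000 + 0.2·0.4000) ≈ 0.8298
After 'present': P(author Q) = 0.35·0.8298 / (0.35·0.8298 + 0.8·0.1702) ≈ 0.6808
After 'present': P(author Q) = 0.35·0.6808 / (0.35·0.6808 + 0.8·0.3192) ≈ 0.4827

0.483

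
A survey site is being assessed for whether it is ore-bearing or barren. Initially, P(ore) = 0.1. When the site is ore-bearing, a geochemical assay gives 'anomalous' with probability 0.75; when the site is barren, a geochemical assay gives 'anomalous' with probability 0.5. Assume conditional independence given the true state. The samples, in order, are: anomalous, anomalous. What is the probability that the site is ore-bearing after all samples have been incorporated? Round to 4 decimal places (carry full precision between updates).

After 'anomalous': P(ore) = 0.75·0.1000 / (0.75·0.1000 + 0.5·0.9000) ≈ 0.1429
After 'anomalous': P(ore) = 0.75·0.1429 / (0.75·0.1429 + 0.5·0.8571) ≈ 0.2000

0.2000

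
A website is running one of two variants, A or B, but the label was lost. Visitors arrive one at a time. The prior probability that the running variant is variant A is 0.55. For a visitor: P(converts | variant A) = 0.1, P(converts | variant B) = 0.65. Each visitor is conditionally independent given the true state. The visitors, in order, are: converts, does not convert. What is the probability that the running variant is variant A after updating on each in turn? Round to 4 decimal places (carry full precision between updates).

After 'converts': P(A) = 0.1·0.5500 / (0.1·0.5500 + 0.65·0.4500) ≈ 0.1583
After 'does not convert': P(A) = 0.9·0.1583 / (0.9·0.1583 + 0.35·0.8417) ≈ 0.3259

0.3259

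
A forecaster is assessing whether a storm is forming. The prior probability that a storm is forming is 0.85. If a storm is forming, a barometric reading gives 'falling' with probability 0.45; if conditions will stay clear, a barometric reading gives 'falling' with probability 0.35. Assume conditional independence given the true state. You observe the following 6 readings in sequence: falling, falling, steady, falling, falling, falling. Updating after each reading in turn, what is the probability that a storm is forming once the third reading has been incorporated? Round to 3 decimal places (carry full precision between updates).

After 'falling': P(storm) = 0.45·0.8500 / (0.45·0.8500 + 0.35·0.1500) ≈ 0.8793
After 'falling': P(storm) = 0.45·0.8793 / (0.45·0.8793 + 0.35·0.1207) ≈ 0.9035
After 'steady': P(storm) = 0.55·0.9035 / (0.55·0.9035 + 0.65·0.0965) ≈ 0.8880

0.888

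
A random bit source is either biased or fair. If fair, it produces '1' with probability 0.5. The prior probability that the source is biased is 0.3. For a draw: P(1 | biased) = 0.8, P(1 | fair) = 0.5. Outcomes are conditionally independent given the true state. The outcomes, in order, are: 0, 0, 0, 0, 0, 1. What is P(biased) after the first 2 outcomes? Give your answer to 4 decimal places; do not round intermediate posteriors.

After '0': P(biased) = 0.2·0.3000 / (0.2·0.3000 + 0.5·0.7000) ≈ 0.1463
After '0': P(biased) = 0.2·0.1463 / (0.2·0.1463 + 0.5·0.8537) ≈ 0.0642

0.0642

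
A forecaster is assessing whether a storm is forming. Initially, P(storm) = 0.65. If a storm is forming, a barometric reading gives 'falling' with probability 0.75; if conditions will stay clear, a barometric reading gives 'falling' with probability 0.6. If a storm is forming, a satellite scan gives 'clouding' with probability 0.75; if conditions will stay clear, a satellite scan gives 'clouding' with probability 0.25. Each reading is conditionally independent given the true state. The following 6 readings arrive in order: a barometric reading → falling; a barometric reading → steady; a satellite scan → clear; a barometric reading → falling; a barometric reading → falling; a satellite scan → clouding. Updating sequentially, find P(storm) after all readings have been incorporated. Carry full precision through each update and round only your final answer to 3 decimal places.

After a barometric reading='falling': P(storm) = 0.75·0.6500 / (0.75·0.6500 + 0.6·0.3500) ≈ 0.6989
After a barometric reading='steady': P(storm) = 0.25·0.6989 / (0.25·0.6989 + 0.4·0.3011) ≈ 0.5920
After a satellite scan='clear': P(storm) = 0.25·0.5920 / (0.25·0.5920 + 0.75·0.4080) ≈ 0.3260
After a barometric reading='falling': P(storm) = 0.75·0.3260 / (0.75·0.3260 + 0.6·0.6740) ≈ 0.3768
After a barometric reading='falling': P(storm) = 0.75·0.3768 / (0.75·0.3768 + 0.6·0.6232) ≈ 0.4304
After a satellite scan='clouding': P(storm) = 0.75·0.4304 / (0.75·0.4304 + 0.25·0.5696) ≈ 0.6939

0.694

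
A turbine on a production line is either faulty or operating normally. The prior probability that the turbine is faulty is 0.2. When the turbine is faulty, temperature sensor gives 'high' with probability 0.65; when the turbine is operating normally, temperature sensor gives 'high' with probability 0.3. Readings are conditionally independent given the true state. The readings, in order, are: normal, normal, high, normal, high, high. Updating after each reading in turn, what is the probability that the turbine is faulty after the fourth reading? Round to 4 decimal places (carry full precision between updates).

After 'normal': P(faulty) = 0.35·0.2000 / (0.35·0.2000 + 0.7·0.8000) ≈ 0.1111
After 'normal': P(faulty) = 0.35·0.1111 / (0.35·0.1111 + 0.7·0.8889) ≈ 0.0588
After 'high': P(faulty) = 0.65·0.0588 / (0.65·0.0588 + 0.3·0.9412) ≈ 0.1193
After 'normal': P(faulty) = 0.35·0.1193 / (0.35·0.1193 + 0.7·0.8807) ≈ 0.0634

0.0634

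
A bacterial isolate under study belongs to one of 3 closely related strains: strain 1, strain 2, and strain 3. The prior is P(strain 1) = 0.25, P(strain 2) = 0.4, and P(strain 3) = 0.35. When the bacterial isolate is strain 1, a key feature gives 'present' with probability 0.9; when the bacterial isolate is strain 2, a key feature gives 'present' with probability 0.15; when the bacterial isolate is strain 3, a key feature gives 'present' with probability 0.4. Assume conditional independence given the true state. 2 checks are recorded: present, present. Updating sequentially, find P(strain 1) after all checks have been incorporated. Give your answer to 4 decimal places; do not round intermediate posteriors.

0.7570

After 'present': normaliser = 0.9·0.2500 + 0.15·0.4000 + 0.4·0.3500; P(strain 1) ≈ 0.5294, P(strain 2) ≈ 0.1412, P(strain 3) ≈ 0.3294
After 'present': normaliser = 0.9·0.5294 + 0.15·0.1412 + 0.4·0.3294; P(strain 1) ≈ 0.7570, P(strain 2) ≈ 0.0336, P(strain 3) ≈ 0.2093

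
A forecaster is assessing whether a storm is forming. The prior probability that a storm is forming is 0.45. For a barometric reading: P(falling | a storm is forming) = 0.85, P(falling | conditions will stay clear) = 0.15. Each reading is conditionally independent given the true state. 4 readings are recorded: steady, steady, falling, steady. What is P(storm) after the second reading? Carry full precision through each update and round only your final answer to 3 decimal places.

Apply Bayes' rule sequentially, carrying P(storm) forward.
After 'steady': P(storm) = 0.15·0.4500 / (0.15·0.4500 + 0.85·0.5500) ≈ 0.1262
After 'steady': P(storm) = 0.15·0.1262 / (0.15·0.1262 + 0.85·0.8738) ≈ 0.0248

0.025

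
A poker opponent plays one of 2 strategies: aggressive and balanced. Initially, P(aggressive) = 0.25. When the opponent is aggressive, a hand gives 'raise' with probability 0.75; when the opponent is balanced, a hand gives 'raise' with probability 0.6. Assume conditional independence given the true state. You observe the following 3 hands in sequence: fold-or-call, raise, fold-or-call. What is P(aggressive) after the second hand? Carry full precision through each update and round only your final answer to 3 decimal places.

Apply Bayes' rule sequentially, carrying P(aggressive) forward.
After 'fold-or-call': P(aggressive) = 0.25·0.2500 / (0.25·0.2500 + 0.4·0.7500) ≈ 0.1724
After 'raise': P(aggressive) = 0.75·0.1724 / (0.75·0.1724 + 0.6·0.8276) ≈ 0.2066

0.207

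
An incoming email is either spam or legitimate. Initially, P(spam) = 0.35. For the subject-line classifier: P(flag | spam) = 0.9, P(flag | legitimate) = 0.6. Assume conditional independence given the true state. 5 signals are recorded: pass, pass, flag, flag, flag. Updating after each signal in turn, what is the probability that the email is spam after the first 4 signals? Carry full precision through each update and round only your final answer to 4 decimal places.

0.0704

After 'pass': P(spam) = 0.1·0.3500 / (0.1·0.3500 + 0.4·0.6500) ≈ 0.1186
After 'pass': P(spam) = 0.1·0.1186 / (0.1·0.1186 + 0.4·0.8814) ≈ 0.0326
After 'flag': P(spam) = 0.9·0.0326 / (0.9·0.0326 + 0.6·0.9674) ≈ 0.0481
After 'flag': P(spam) = 0.9·0.0481 / (0.9·0.0481 + 0.6·0.9519) ≈ 0.0704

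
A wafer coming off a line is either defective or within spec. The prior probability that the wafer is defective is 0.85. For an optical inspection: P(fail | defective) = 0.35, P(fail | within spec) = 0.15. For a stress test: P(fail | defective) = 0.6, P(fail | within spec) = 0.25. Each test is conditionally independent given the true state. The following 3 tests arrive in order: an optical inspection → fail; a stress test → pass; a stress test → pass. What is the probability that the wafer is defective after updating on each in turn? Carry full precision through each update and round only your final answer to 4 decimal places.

Each posterior becomes the prior for the next update.
After an optical inspection='fail': P(defective) = 0.35·0.8500 / (0.35·0.8500 + 0.15·0.1500) ≈ 0.9297
After a stress test='pass': P(defective) = 0.4·0.9297 / (0.4·0.9297 + 0.75·0.0703) ≈ 0.8758
After a stress test='pass': P(defective) = 0.4·0.8758 / (0.4·0.8758 + 0.75·0.1242) ≈ 0.7900

0.7900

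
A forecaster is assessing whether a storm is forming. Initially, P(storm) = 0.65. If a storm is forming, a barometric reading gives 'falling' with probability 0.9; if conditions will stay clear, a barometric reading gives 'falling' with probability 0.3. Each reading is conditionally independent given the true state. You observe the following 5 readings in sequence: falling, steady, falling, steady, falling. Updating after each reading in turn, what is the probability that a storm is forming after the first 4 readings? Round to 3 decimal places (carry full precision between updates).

After 'falling': P(storm) = 0.9·0.6500 / (0.9·0.6500 + 0.3·0.3500) ≈ 0.8478
After 'steady': P(storm) = 0.1·0.8478 / (0.1·0.8478 + 0.7·0.1522) ≈ 0.4432
After 'falling': P(storm) = 0.9·0.4432 / (0.9·0.4432 + 0.3·0.5568) ≈ 0.7048
After 'steady': P(storm) = 0.1·0.7048 / (0.1·0.7048 + 0.7·0.2952) ≈ 0.2543

0.254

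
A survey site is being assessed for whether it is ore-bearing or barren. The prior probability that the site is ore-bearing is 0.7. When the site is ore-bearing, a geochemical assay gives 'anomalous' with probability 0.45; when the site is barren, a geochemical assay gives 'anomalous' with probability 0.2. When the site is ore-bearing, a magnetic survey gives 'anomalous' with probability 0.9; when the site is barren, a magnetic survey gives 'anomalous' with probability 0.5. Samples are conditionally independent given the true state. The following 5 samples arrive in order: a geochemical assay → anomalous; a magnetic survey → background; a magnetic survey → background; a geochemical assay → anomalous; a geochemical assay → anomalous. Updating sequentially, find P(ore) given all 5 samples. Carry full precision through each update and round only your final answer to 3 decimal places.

0.515

After a geochemical assay='anomalous': P(ore) = 0.45·0.7000 / (0.45·0.7000 + 0.2·0.3000) ≈ 0.8400
After a magnetic survey='background': P(ore) = 0.1·0.8400 / (0.1·0.8400 + 0.5·0.1600) ≈ 0.5122
After a magnetic survey='background': P(ore) = 0.1·0.5122 / (0.1·0.5122 + 0.5·0.4878) ≈ 0.1736
After a geochemical assay='anomalous': P(ore) = 0.45·0.1736 / (0.45·0.1736 + 0.2·0.8264) ≈ 0.3209
After a geochemical assay='anomalous': P(ore) = 0.45·0.3209 / (0.45·0.3209 + 0.2·0.6791) ≈ 0.5153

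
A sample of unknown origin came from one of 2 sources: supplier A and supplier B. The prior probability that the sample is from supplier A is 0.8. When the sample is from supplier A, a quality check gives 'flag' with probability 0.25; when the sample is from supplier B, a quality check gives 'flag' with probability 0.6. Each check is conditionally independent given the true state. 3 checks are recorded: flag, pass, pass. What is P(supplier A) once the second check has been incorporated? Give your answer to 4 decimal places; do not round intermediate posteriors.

0.7576

Apply Bayes' rule sequentially, carrying P(supplier A) forward.
After 'flag': P(supplier A) = 0.25·0.8000 / (0.25·0.8000 + 0.6·0.2000) ≈ 0.6250
After 'pass': P(supplier A) = 0.75·0.6250 / (0.75·0.6250 + 0.4·0.3750) ≈ 0.7576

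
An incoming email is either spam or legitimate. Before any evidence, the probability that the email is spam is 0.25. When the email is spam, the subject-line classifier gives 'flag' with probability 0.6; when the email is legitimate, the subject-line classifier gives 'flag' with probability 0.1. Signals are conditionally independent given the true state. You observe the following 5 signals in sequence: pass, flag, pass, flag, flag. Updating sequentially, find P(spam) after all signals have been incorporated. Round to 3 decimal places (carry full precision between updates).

After 'pass': P(spam) = 0.4·0.2500 / (0.4·0.2500 + 0.9·0.7500) ≈ 0.1290
After 'flag': P(spam) = 0.6·0.1290 / (0.6·0.1290 + 0.1·0.8710) ≈ 0.4706
After 'pass': P(spam) = 0.4·0.4706 / (0.4·0.4706 + 0.9·0.5294) ≈ 0.2832
After 'flag': P(spam) = 0.6·0.2832 / (0.6·0.2832 + 0.1·0.7168) ≈ 0.7033
After 'flag': P(spam) = 0.6·0.7033 / (0.6·0.7033 + 0.1·0.2967) ≈ 0.9343

0.934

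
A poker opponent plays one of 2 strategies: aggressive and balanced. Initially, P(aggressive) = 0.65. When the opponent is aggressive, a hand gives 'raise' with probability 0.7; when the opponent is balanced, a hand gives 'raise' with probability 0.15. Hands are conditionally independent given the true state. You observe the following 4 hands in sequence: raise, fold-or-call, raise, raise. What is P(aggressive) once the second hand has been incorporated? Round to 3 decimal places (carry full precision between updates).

0.754

Apply Bayes' rule sequentially, carrying P(aggressive) forward.
After 'raise': P(aggressive) = 0.7·0.6500 / (0.7·0.6500 + 0.15·0.3500) ≈ 0.8966
After 'fold-or-call': P(aggressive) = 0.3·0.8966 / (0.3·0.8966 + 0.85·0.1034) ≈ 0.7536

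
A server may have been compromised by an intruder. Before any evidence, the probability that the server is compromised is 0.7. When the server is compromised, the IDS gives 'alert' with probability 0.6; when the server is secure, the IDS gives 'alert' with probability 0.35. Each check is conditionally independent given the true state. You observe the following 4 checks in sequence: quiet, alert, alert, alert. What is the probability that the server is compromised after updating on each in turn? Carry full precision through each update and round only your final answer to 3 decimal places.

0.879

After 'quiet': P(compromised) = 0.4·0.7000 / (0.4·0.7000 + 0.65·0.3000) ≈ 0.5895
After 'alert': P(compromised) = 0.6·0.5895 / (0.6·0.5895 + 0.35·0.4105) ≈ 0.7111
After 'alert': P(compromised) = 0.6·0.7111 / (0.6·0.7111 + 0.35·0.2889) ≈ 0.8084
After 'alert': P(compromised) = 0.6·0.8084 / (0.6·0.8084 + 0.35·0.1916) ≈ 0.8786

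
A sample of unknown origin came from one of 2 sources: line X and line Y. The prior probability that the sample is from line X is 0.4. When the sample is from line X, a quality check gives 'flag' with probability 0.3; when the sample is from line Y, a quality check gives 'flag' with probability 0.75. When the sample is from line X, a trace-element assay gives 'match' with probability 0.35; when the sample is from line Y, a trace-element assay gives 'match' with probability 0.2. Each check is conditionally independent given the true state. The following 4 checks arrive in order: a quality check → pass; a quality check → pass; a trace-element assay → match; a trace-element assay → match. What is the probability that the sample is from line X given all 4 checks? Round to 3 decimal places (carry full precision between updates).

0.941

After a quality check='pass': P(line X) = 0.7·0.4000 / (0.7·0.4000 + 0.25·0.6000) ≈ 0.6512
After a quality check='pass': P(line X) = 0.7·0.6512 / (0.7·0.6512 + 0.25·0.3488) ≈ 0.8394
After a trace-element assay='match': P(line X) = 0.35·0.8394 / (0.35·0.8394 + 0.2·0.1606) ≈ 0.9014
After a trace-element assay='match': P(line X) = 0.35·0.9014 / (0.35·0.9014 + 0.2·0.0986) ≈ 0.9412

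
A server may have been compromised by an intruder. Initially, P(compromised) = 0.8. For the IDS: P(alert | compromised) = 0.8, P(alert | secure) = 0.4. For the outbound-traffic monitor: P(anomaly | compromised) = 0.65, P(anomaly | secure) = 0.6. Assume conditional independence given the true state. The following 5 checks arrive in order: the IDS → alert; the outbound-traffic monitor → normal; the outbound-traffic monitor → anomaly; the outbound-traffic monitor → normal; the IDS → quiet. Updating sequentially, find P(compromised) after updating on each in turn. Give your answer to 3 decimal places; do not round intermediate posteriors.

0.689

After the IDS='alert': P(compromised) = 0.8·0.8000 / (0.8·0.8000 + 0.4·0.2000) ≈ 0.8889
After the outbound-traffic monitor='normal': P(compromised) = 0.35·0.8889 / (0.35·0.8889 + 0.4·0.1111) ≈ 0.8750
After the outbound-traffic monitor='anomaly': P(compromised) = 0.65·0.8750 / (0.65·0.8750 + 0.6·0.1250) ≈ 0.8835
After the outbound-traffic monitor='normal': P(compromised) = 0.35·0.8835 / (0.35·0.8835 + 0.4·0.1165) ≈ 0.8690
After the IDS='quiet': P(compromised) = 0.2·0.8690 / (0.2·0.8690 + 0.6·0.1310) ≈ 0.6886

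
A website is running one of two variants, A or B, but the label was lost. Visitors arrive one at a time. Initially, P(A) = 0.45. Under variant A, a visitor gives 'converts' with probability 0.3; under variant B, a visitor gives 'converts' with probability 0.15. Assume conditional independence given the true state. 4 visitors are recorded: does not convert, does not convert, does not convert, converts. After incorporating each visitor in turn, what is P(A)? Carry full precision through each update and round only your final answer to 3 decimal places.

0.478

Apply Bayes' rule sequentially, carrying P(A) forward.
After 'does not convert': P(A) = 0.7·0.4500 / (0.7·0.4500 + 0.85·0.5500) ≈ 0.4026
After 'does not convert': P(A) = 0.7·0.4026 / (0.7·0.4026 + 0.85·0.5974) ≈ 0.3569
After 'does not convert': P(A) = 0.7·0.3569 / (0.7·0.3569 + 0.85·0.6431) ≈ 0.3136
After 'converts': P(A) = 0.3·0.3136 / (0.3·0.3136 + 0.15·0.6864) ≈ 0.4775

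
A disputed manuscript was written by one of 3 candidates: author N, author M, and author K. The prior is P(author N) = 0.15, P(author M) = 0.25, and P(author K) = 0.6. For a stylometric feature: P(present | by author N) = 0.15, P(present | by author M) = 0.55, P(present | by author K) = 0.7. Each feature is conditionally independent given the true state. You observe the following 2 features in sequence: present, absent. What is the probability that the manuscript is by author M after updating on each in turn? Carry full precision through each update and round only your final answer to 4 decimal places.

After 'present': normaliser = 0.15·0.1500 + 0.55·0.2500 + 0.7·0.6000; P(author N) ≈ 0.0388, P(author M) ≈ 0.2371, P(author K) ≈ 0.7241
After 'absent': normaliser = 0.85·0.0388 + 0.45·0.2371 + 0.3·0.7241; P(author N) ≈ 0.0924, P(author M) ≈ 0.2989, P(author K) ≈ 0.6087

0.2989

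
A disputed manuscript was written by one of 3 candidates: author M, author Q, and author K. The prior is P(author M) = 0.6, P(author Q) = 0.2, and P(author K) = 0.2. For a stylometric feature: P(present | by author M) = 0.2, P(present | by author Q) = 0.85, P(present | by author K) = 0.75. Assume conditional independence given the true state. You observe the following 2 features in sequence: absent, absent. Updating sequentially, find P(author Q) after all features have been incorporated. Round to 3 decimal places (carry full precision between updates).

After 'absent': normaliser = 0.8·0.6000 + 0.15·0.2000 + 0.25·0.2000; P(author M) ≈ 0.8571, P(author Q) ≈ 0.0536, P(author K) ≈ 0.0893
After 'absent': normaliser = 0.8·0.8571 + 0.15·0.0536 + 0.25·0.0893; P(author M) ≈ 0.9576, P(author Q) ≈ 0.0112, P(author K) ≈ 0.0312

0.011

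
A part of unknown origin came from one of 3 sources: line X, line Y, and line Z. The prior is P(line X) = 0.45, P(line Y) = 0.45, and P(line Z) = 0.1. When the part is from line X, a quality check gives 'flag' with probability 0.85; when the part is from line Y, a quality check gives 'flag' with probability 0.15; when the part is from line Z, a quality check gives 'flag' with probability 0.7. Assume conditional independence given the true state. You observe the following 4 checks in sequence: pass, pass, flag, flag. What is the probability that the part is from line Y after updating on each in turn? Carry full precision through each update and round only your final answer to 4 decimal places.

After 'pass': normaliser = 0.15·0.4500 + 0.85·0.4500 + 0.3·0.1000; P(line X) ≈ 0.1406, P(line Y) ≈ 0.7969, P(line Z) ≈ 0.0625
After 'pass': normaliser = 0.15·0.1406 + 0.85·0.7969 + 0.3·0.0625; P(line X) ≈ 0.0294, P(line Y) ≈ 0.9444, P(line Z) ≈ 0.0261
After 'flag': normaliser = 0.85·0.0294 + 0.15·0.9444 + 0.7·0.0261; P(line X) ≈ 0.1352, P(line Y) ≈ 0.7659, P(line Z) ≈ 0.0989
After 'flag': normaliser = 0.85·0.1352 + 0.15·0.7659 + 0.7·0.0989; P(line X) ≈ 0.3842, P(line Y) ≈ 0.3842, P(line Z) ≈ 0.2316

0.3842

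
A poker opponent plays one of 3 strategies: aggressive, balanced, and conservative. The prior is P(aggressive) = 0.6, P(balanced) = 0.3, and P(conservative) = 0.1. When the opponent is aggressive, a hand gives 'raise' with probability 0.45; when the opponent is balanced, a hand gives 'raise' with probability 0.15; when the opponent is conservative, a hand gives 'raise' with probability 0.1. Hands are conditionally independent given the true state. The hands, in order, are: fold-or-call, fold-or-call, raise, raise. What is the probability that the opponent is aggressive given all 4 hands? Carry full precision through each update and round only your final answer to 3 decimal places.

After 'fold-or-call': normaliser = 0.55·0.6000 + 0.85·0.3000 + 0.9·0.1000; P(aggressive) ≈ 0.4889, P(balanced) ≈ 0.3778, P(conservative) ≈ 0.1333
After 'fold-or-call': normaliser = 0.55·0.4889 + 0.85·0.3778 + 0.9·0.1333; P(aggressive) ≈ 0.3787, P(balanced) ≈ 0.4523, P(conservative) ≈ 0.1690
After 'raise': normaliser = 0.45·0.3787 + 0.15·0.4523 + 0.1·0.1690; P(aggressive) ≈ 0.6679, P(balanced) ≈ 0.2659, P(conservative) ≈ 0.0662
After 'raise': normaliser = 0.45·0.6679 + 0.15·0.2659 + 0.1·0.0662; P(aggressive) ≈ 0.8660, P(balanced) ≈ 0.1149, P(conservative) ≈ 0.0191

0.866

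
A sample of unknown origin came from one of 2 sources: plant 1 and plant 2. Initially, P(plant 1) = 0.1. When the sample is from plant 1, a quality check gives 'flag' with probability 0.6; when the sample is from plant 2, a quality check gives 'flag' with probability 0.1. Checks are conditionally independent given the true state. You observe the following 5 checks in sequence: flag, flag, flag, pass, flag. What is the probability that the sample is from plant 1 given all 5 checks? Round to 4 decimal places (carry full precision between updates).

0.9846

After 'flag': P(plant 1) = 0.6·0.1000 / (0.6·0.1000 + 0.1·0.9000) ≈ 0.4000
After 'flag': P(plant 1) = 0.6·0.4000 / (0.6·0.4000 + 0.1·0.6000) ≈ 0.8000
After 'flag': P(plant 1) = 0.6·0.8000 / (0.6·0.8000 + 0.1·0.2000) ≈ 0.9600
After 'pass': P(plant 1) = 0.4·0.9600 / (0.4·0.9600 + 0.9·0.0400) ≈ 0.9143
After 'flag': P(plant 1) = 0.6·0.9143 / (0.6·0.9143 + 0.1·0.0857) ≈ 0.9846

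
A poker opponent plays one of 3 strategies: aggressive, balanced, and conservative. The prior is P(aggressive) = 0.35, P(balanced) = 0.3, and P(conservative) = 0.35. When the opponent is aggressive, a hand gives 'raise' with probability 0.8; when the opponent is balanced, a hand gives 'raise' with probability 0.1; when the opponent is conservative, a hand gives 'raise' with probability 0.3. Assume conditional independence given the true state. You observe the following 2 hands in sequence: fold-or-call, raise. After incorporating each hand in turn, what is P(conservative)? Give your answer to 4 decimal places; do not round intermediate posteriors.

After 'fold-or-call': normaliser = 0.2·0.3500 + 0.9·0.3000 + 0.7·0.3500; P(aggressive) ≈ 0.1197, P(balanced) ≈ 0.4615, P(conservative) ≈ 0.4188
After 'raise': normaliser = 0.8·0.1197 + 0.1·0.4615 + 0.3·0.4188; P(aggressive) ≈ 0.3578, P(balanced) ≈ 0.1725, P(conservative) ≈ 0.4696

0.4696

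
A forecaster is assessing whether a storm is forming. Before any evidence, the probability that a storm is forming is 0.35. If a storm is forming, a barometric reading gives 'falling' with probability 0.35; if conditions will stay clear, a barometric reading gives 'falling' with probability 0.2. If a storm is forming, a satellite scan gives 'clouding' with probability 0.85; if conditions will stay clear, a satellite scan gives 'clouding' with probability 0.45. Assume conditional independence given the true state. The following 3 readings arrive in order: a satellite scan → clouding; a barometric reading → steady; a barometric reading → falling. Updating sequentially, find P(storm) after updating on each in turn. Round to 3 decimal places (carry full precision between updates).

0.591

After a satellite scan='clouding': P(storm) = 0.85·0.3500 / (0.85·0.3500 + 0.45·0.6500) ≈ 0.5042
After a barometric reading='steady': P(storm) = 0.65·0.5042 / (0.65·0.5042 + 0.8·0.4958) ≈ 0.4525
After a barometric reading='falling': P(storm) = 0.35·0.4525 / (0.35·0.4525 + 0.2·0.5475) ≈ 0.5912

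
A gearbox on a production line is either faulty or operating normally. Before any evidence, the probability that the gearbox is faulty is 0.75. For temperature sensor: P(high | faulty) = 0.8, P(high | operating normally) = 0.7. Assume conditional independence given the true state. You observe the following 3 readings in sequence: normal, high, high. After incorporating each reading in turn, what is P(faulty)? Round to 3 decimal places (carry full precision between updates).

0.723

Each posterior becomes the prior for the next update.
After 'normal': P(faulty) = 0.2·0.7500 / (0.2·0.7500 + 0.3·0.2500) ≈ 0.6667
After 'high': P(faulty) = 0.8·0.6667 / (0.8·0.6667 + 0.7·0.3333) ≈ 0.6957
After 'high': P(faulty) = 0.8·0.6957 / (0.8·0.6957 + 0.7·0.3043) ≈ 0.7232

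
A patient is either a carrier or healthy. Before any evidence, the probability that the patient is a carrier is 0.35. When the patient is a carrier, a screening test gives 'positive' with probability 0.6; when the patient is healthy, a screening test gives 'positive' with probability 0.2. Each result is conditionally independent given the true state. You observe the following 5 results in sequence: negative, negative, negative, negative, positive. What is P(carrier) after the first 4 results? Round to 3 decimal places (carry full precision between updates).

0.033

After 'negative': P(carrier) = 0.4·0.3500 / (0.4·0.3500 + 0.8·0.6500) ≈ 0.2121
After 'negative': P(carrier) = 0.4·0.2121 / (0.4·0.2121 + 0.8·0.7879) ≈ 0.1186
After 'negative': P(carrier) = 0.4·0.1186 / (0.4·0.1186 + 0.8·0.8814) ≈ 0.0631
After 'negative': P(carrier) = 0.4·0.0631 / (0.4·0.0631 + 0.8·0.9369) ≈ 0.0326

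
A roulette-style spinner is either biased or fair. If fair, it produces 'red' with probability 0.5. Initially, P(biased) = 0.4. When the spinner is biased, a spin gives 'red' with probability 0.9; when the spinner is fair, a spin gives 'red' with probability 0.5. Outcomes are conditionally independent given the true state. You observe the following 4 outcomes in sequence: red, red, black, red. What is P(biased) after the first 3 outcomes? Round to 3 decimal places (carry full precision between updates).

After 'red': P(biased) = 0.9·0.4000 / (0.9·0.4000 + 0.5·0.6000) ≈ 0.5455
After 'red': P(biased) = 0.9·0.5455 / (0.9·0.5455 + 0.5·0.4545) ≈ 0.6835
After 'black': P(biased) = 0.1·0.6835 / (0.1·0.6835 + 0.5·0.3165) ≈ 0.3017

0.302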